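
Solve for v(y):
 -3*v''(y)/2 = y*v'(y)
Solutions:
 v(y) = C1 + C2*erf(sqrt(3)*y/3)


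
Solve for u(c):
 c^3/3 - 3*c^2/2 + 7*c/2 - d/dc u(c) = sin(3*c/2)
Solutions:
 u(c) = C1 + c^4/12 - c^3/2 + 7*c^2/4 + 2*cos(3*c/2)/3


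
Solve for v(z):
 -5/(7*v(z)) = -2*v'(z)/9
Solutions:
 v(z) = -sqrt(C1 + 315*z)/7
 v(z) = sqrt(C1 + 315*z)/7


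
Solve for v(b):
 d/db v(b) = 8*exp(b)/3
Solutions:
 v(b) = C1 + 8*exp(b)/3


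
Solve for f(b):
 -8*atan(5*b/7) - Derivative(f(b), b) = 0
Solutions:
 f(b) = C1 - 8*b*atan(5*b/7) + 28*log(25*b^2 + 49)/5


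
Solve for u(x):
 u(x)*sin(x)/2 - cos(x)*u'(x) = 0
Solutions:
 u(x) = C1/sqrt(cos(x))


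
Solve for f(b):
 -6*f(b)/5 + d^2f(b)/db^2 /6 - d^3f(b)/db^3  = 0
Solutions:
 f(b) = C1*exp(b*(5*5^(1/3)/(108*sqrt(26229) + 17491)^(1/3) + 10 + 5^(2/3)*(108*sqrt(26229) + 17491)^(1/3))/180)*sin(sqrt(3)*5^(1/3)*b*(-5^(1/3)*(108*sqrt(26229) + 17491)^(1/3) + 5/(108*sqrt(26229) + 17491)^(1/3))/180) + C2*exp(b*(5*5^(1/3)/(108*sqrt(26229) + 17491)^(1/3) + 10 + 5^(2/3)*(108*sqrt(26229) + 17491)^(1/3))/180)*cos(sqrt(3)*5^(1/3)*b*(-5^(1/3)*(108*sqrt(26229) + 17491)^(1/3) + 5/(108*sqrt(26229) + 17491)^(1/3))/180) + C3*exp(b*(-5^(2/3)*(108*sqrt(26229) + 17491)^(1/3) - 5*5^(1/3)/(108*sqrt(26229) + 17491)^(1/3) + 5)/90)


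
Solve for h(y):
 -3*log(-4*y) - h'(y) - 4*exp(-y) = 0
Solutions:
 h(y) = C1 - 3*y*log(-y) + 3*y*(1 - 2*log(2)) + 4*exp(-y)


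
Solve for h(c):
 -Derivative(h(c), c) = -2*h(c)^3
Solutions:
 h(c) = -sqrt(2)*sqrt(-1/(C1 + 2*c))/2
 h(c) = sqrt(2)*sqrt(-1/(C1 + 2*c))/2


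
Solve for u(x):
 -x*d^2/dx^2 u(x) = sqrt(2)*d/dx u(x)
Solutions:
 u(x) = C1 + C2*x^(1 - sqrt(2))


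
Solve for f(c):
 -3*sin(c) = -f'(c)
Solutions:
 f(c) = C1 - 3*cos(c)


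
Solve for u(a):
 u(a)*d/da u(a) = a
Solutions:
 u(a) = -sqrt(C1 + a^2)
 u(a) = sqrt(C1 + a^2)


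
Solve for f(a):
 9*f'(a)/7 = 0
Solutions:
 f(a) = C1


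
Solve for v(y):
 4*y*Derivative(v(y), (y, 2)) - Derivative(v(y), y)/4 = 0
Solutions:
 v(y) = C1 + C2*y^(17/16)


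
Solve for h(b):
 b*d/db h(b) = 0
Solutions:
 h(b) = C1


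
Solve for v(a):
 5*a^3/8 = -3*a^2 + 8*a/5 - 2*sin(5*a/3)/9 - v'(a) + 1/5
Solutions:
 v(a) = C1 - 5*a^4/32 - a^3 + 4*a^2/5 + a/5 + 2*cos(5*a/3)/15


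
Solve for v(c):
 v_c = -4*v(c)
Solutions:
 v(c) = C1*exp(-4*c)


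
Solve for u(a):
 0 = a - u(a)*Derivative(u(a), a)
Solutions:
 u(a) = -sqrt(C1 + a^2)
 u(a) = sqrt(C1 + a^2)


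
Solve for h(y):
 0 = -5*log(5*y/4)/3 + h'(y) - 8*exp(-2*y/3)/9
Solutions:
 h(y) = C1 + 5*y*log(y)/3 + 5*y*(-2*log(2) - 1 + log(5))/3 - 4*exp(-2*y/3)/3


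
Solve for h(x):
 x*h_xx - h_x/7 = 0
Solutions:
 h(x) = C1 + C2*x^(8/7)


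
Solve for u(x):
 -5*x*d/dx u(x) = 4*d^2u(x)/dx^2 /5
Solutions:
 u(x) = C1 + C2*erf(5*sqrt(2)*x/4)


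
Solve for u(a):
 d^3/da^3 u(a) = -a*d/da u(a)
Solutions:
 u(a) = C1 + Integral(C2*airyai(-a) + C3*airybi(-a), a)


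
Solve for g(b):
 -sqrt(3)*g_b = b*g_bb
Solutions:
 g(b) = C1 + C2*b^(1 - sqrt(3))


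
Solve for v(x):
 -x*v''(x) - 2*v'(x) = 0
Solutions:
 v(x) = C1 + C2/x


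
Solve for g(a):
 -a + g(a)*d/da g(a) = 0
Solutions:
 g(a) = -sqrt(C1 + a^2)
 g(a) = sqrt(C1 + a^2)


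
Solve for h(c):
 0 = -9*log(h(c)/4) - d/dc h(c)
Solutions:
 -Integral(1/(-log(_y) + 2*log(2)), (_y, h(c)))/9 = C1 - c


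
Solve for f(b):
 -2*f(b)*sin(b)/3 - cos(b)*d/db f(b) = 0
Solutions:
 f(b) = C1*cos(b)^(2/3)


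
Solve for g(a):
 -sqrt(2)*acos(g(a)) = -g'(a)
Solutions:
 Integral(1/acos(_y), (_y, g(a))) = C1 + sqrt(2)*a


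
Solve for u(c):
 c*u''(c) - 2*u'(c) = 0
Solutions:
 u(c) = C1 + C2*c^3


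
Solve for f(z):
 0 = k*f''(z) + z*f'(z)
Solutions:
 f(z) = C1 + C2*sqrt(k)*erf(sqrt(2)*z*sqrt(1/k)/2)


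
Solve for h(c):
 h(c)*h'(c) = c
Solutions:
 h(c) = -sqrt(C1 + c^2)
 h(c) = sqrt(C1 + c^2)


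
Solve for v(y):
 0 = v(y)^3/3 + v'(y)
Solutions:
 v(y) = -sqrt(6)*sqrt(-1/(C1 - y))/2
 v(y) = sqrt(6)*sqrt(-1/(C1 - y))/2


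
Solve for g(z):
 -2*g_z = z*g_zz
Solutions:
 g(z) = C1 + C2/z


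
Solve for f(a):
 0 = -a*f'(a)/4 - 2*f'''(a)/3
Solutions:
 f(a) = C1 + Integral(C2*airyai(-3^(1/3)*a/2) + C3*airybi(-3^(1/3)*a/2), a)


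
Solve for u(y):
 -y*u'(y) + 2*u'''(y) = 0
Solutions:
 u(y) = C1 + Integral(C2*airyai(2^(2/3)*y/2) + C3*airybi(2^(2/3)*y/2), y)


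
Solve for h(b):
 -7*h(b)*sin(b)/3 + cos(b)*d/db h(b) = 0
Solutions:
 h(b) = C1/cos(b)^(7/3)


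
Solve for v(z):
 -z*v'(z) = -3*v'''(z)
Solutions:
 v(z) = C1 + Integral(C2*airyai(3^(2/3)*z/3) + C3*airybi(3^(2/3)*z/3), z)


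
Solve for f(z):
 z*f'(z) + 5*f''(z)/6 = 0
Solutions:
 f(z) = C1 + C2*erf(sqrt(15)*z/5)


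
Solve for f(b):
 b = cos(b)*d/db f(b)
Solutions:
 f(b) = C1 + Integral(b/cos(b), b)


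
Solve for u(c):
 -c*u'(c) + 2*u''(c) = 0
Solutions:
 u(c) = C1 + C2*erfi(c/2)


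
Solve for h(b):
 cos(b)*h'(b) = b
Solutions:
 h(b) = C1 + Integral(b/cos(b), b)


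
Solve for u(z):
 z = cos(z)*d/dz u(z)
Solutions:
 u(z) = C1 + Integral(z/cos(z), z)


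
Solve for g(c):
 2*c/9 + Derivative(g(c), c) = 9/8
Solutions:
 g(c) = C1 - c^2/9 + 9*c/8


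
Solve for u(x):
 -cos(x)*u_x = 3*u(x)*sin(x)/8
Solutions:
 u(x) = C1*cos(x)^(3/8)


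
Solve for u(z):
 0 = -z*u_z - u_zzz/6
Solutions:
 u(z) = C1 + Integral(C2*airyai(-6^(1/3)*z) + C3*airybi(-6^(1/3)*z), z)


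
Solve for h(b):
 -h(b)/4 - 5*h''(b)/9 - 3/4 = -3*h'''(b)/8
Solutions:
 h(b) = C1*exp(b*(-(243*sqrt(915441) + 241147)^(1/3) - 1600/(243*sqrt(915441) + 241147)^(1/3) + 80)/162)*sin(sqrt(3)*b*(-(243*sqrt(915441) + 241147)^(1/3) + 1600/(243*sqrt(915441) + 241147)^(1/3))/162) + C2*exp(b*(-(243*sqrt(915441) + 241147)^(1/3) - 1600/(243*sqrt(915441) + 241147)^(1/3) + 80)/162)*cos(sqrt(3)*b*(-(243*sqrt(915441) + 241147)^(1/3) + 1600/(243*sqrt(915441) + 241147)^(1/3))/162) + C3*exp(b*(1600/(243*sqrt(915441) + 241147)^(1/3) + 40 + (243*sqrt(915441) + 241147)^(1/3))/81) - 3


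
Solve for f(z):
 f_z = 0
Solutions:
 f(z) = C1


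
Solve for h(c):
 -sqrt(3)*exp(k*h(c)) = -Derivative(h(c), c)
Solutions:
 h(c) = Piecewise((log(-1/(C1*k + sqrt(3)*c*k))/k, Ne(k, 0)), (nan, True))
 h(c) = Piecewise((C1 + sqrt(3)*c, Eq(k, 0)), (nan, True))


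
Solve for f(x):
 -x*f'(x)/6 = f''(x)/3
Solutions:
 f(x) = C1 + C2*erf(x/2)


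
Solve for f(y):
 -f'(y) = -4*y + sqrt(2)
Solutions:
 f(y) = C1 + 2*y^2 - sqrt(2)*y


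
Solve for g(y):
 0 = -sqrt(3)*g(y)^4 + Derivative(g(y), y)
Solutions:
 g(y) = (-1/(C1 + 3*sqrt(3)*y))^(1/3)
 g(y) = (-1/(C1 + sqrt(3)*y))^(1/3)*(-3^(2/3) - 3*3^(1/6)*I)/6
 g(y) = (-1/(C1 + sqrt(3)*y))^(1/3)*(-3^(2/3) + 3*3^(1/6)*I)/6


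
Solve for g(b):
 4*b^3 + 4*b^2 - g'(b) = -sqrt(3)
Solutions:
 g(b) = C1 + b^4 + 4*b^3/3 + sqrt(3)*b


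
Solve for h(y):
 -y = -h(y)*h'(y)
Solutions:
 h(y) = -sqrt(C1 + y^2)
 h(y) = sqrt(C1 + y^2)


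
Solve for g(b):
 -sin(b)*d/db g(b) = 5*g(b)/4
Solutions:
 g(b) = C1*(cos(b) + 1)^(5/8)/(cos(b) - 1)^(5/8)


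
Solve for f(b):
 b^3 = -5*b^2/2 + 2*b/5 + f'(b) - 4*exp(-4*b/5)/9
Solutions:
 f(b) = C1 + b^4/4 + 5*b^3/6 - b^2/5 - 5*exp(-4*b/5)/9


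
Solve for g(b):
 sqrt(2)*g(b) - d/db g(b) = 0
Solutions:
 g(b) = C1*exp(sqrt(2)*b)


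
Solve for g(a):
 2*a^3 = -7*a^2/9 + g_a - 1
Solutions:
 g(a) = C1 + a^4/2 + 7*a^3/27 + a


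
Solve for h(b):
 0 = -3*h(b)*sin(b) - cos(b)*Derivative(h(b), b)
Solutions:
 h(b) = C1*cos(b)^3


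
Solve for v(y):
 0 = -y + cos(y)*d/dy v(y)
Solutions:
 v(y) = C1 + Integral(y/cos(y), y)


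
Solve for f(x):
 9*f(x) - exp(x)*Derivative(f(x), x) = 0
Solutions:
 f(x) = C1*exp(-9*exp(-x))


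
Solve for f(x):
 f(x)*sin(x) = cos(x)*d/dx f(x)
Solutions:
 f(x) = C1/cos(x)


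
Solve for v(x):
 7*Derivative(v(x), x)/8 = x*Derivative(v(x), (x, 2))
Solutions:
 v(x) = C1 + C2*x^(15/8)


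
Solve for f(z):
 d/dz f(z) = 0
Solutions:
 f(z) = C1


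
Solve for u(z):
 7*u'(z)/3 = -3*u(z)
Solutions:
 u(z) = C1*exp(-9*z/7)


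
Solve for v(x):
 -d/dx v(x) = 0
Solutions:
 v(x) = C1


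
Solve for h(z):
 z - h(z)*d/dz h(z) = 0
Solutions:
 h(z) = -sqrt(C1 + z^2)
 h(z) = sqrt(C1 + z^2)


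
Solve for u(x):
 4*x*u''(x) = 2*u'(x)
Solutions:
 u(x) = C1 + C2*x^(3/2)


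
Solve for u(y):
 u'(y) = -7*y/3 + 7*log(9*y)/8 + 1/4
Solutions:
 u(y) = C1 - 7*y^2/6 + 7*y*log(y)/8 - 5*y/8 + 7*y*log(3)/4


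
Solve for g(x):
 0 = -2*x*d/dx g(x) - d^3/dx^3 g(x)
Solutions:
 g(x) = C1 + Integral(C2*airyai(-2^(1/3)*x) + C3*airybi(-2^(1/3)*x), x)


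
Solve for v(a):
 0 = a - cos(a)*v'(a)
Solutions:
 v(a) = C1 + Integral(a/cos(a), a)


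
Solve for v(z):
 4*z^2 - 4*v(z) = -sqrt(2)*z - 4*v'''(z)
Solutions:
 v(z) = C3*exp(z) + z^2 + sqrt(2)*z/4 + (C1*sin(sqrt(3)*z/2) + C2*cos(sqrt(3)*z/2))*exp(-z/2)


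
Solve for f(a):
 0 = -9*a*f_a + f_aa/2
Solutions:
 f(a) = C1 + C2*erfi(3*a)


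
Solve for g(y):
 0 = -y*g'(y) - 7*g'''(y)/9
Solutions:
 g(y) = C1 + Integral(C2*airyai(-21^(2/3)*y/7) + C3*airybi(-21^(2/3)*y/7), y)


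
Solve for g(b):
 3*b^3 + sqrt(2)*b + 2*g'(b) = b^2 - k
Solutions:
 g(b) = C1 - 3*b^4/8 + b^3/6 - sqrt(2)*b^2/4 - b*k/2


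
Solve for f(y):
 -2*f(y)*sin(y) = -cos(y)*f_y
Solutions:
 f(y) = C1/cos(y)^2


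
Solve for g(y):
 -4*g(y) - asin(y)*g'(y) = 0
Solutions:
 g(y) = C1*exp(-4*Integral(1/asin(y), y))


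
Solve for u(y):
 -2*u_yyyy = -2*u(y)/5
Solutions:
 u(y) = C1*exp(-5^(3/4)*y/5) + C2*exp(5^(3/4)*y/5) + C3*sin(5^(3/4)*y/5) + C4*cos(5^(3/4)*y/5)


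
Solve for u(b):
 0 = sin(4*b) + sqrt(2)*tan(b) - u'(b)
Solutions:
 u(b) = C1 - sqrt(2)*log(cos(b)) - cos(4*b)/4


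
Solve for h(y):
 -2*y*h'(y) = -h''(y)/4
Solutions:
 h(y) = C1 + C2*erfi(2*y)


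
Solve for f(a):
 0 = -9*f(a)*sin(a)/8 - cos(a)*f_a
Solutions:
 f(a) = C1*cos(a)^(9/8)


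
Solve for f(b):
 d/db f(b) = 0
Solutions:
 f(b) = C1


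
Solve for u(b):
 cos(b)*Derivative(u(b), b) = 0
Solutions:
 u(b) = C1


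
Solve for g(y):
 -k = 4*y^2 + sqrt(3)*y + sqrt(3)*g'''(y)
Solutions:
 g(y) = C1 + C2*y + C3*y^2 - sqrt(3)*k*y^3/18 - sqrt(3)*y^5/45 - y^4/24


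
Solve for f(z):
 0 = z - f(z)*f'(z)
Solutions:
 f(z) = -sqrt(C1 + z^2)
 f(z) = sqrt(C1 + z^2)


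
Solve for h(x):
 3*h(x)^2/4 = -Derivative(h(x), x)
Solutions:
 h(x) = 4/(C1 + 3*x)


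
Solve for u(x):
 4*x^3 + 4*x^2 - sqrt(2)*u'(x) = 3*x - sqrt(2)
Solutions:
 u(x) = C1 + sqrt(2)*x^4/2 + 2*sqrt(2)*x^3/3 - 3*sqrt(2)*x^2/4 + x


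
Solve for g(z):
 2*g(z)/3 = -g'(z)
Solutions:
 g(z) = C1*exp(-2*z/3)


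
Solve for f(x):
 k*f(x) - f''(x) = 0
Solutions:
 f(x) = C1*exp(-sqrt(k)*x) + C2*exp(sqrt(k)*x)


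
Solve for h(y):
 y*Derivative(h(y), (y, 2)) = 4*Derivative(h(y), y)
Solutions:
 h(y) = C1 + C2*y^5


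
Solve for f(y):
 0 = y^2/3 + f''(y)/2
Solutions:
 f(y) = C1 + C2*y - y^4/18


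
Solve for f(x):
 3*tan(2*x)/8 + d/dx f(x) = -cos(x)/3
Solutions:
 f(x) = C1 + 3*log(cos(2*x))/16 - sin(x)/3


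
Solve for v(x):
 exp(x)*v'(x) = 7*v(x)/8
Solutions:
 v(x) = C1*exp(-7*exp(-x)/8)


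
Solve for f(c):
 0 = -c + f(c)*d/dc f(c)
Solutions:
 f(c) = -sqrt(C1 + c^2)
 f(c) = sqrt(C1 + c^2)


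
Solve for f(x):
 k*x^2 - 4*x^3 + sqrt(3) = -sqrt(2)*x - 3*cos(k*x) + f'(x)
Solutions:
 f(x) = C1 + k*x^3/3 - x^4 + sqrt(2)*x^2/2 + sqrt(3)*x + 3*sin(k*x)/k


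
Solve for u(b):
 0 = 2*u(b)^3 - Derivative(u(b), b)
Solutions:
 u(b) = -sqrt(2)*sqrt(-1/(C1 + 2*b))/2
 u(b) = sqrt(2)*sqrt(-1/(C1 + 2*b))/2


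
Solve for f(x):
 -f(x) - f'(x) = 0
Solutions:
 f(x) = C1*exp(-x)


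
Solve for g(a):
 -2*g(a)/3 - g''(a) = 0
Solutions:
 g(a) = C1*sin(sqrt(6)*a/3) + C2*cos(sqrt(6)*a/3)


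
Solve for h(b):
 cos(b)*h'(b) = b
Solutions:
 h(b) = C1 + Integral(b/cos(b), b)


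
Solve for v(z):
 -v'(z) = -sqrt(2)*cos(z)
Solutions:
 v(z) = C1 + sqrt(2)*sin(z)


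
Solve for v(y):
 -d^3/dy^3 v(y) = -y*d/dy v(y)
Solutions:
 v(y) = C1 + Integral(C2*airyai(y) + C3*airybi(y), y)


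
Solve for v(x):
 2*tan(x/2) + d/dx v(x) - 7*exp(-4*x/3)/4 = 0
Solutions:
 v(x) = C1 - 2*log(tan(x/2)^2 + 1) - 21*exp(-4*x/3)/16


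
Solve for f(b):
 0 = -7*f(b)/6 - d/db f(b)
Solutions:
 f(b) = C1*exp(-7*b/6)


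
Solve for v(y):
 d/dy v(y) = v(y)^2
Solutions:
 v(y) = -1/(C1 + y)


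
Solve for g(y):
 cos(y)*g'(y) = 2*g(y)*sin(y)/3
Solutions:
 g(y) = C1/cos(y)^(2/3)


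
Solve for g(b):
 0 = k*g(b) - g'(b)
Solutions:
 g(b) = C1*exp(b*k)


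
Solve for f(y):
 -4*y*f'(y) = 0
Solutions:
 f(y) = C1


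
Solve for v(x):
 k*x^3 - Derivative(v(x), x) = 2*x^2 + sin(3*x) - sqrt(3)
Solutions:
 v(x) = C1 + k*x^4/4 - 2*x^3/3 + sqrt(3)*x + cos(3*x)/3


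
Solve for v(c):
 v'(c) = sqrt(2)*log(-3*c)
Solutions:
 v(c) = C1 + sqrt(2)*c*log(-c) + sqrt(2)*c*(-1 + log(3))


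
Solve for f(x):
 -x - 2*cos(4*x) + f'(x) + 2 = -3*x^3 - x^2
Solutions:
 f(x) = C1 - 3*x^4/4 - x^3/3 + x^2/2 - 2*x + sin(4*x)/2


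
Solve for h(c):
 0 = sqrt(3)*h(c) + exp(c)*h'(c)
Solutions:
 h(c) = C1*exp(sqrt(3)*exp(-c))


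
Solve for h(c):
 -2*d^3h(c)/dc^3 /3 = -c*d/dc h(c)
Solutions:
 h(c) = C1 + Integral(C2*airyai(2^(2/3)*3^(1/3)*c/2) + C3*airybi(2^(2/3)*3^(1/3)*c/2), c)


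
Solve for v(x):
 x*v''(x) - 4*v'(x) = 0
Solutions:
 v(x) = C1 + C2*x^5


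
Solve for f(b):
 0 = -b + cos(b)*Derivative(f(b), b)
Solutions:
 f(b) = C1 + Integral(b/cos(b), b)


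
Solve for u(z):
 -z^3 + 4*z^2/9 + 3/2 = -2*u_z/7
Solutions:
 u(z) = C1 + 7*z^4/8 - 14*z^3/27 - 21*z/4


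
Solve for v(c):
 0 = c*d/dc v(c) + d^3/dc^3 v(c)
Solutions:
 v(c) = C1 + Integral(C2*airyai(-c) + C3*airybi(-c), c)


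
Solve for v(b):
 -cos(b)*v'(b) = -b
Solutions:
 v(b) = C1 + Integral(b/cos(b), b)


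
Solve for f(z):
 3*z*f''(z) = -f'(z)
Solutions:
 f(z) = C1 + C2*z^(2/3)


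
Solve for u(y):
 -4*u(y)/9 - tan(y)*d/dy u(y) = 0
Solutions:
 u(y) = C1/sin(y)^(4/9)


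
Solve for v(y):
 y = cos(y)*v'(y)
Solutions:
 v(y) = C1 + Integral(y/cos(y), y)


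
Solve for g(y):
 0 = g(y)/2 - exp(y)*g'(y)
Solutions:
 g(y) = C1*exp(-exp(-y)/2)


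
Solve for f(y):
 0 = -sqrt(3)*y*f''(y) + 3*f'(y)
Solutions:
 f(y) = C1 + C2*y^(1 + sqrt(3))


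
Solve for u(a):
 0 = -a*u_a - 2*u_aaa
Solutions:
 u(a) = C1 + Integral(C2*airyai(-2^(2/3)*a/2) + C3*airybi(-2^(2/3)*a/2), a)


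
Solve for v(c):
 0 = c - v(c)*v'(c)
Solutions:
 v(c) = -sqrt(C1 + c^2)
 v(c) = sqrt(C1 + c^2)


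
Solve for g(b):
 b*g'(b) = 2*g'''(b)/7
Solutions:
 g(b) = C1 + Integral(C2*airyai(2^(2/3)*7^(1/3)*b/2) + C3*airybi(2^(2/3)*7^(1/3)*b/2), b)


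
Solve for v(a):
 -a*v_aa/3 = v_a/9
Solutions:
 v(a) = C1 + C2*a^(2/3)


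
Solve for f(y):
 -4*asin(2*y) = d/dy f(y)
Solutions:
 f(y) = C1 - 4*y*asin(2*y) - 2*sqrt(1 - 4*y^2)


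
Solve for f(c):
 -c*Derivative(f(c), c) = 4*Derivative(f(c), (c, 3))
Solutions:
 f(c) = C1 + Integral(C2*airyai(-2^(1/3)*c/2) + C3*airybi(-2^(1/3)*c/2), c)


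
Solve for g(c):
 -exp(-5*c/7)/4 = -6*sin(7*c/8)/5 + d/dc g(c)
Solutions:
 g(c) = C1 - 48*cos(7*c/8)/35 + 7*exp(-5*c/7)/20


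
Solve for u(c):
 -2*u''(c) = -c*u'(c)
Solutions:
 u(c) = C1 + C2*erfi(c/2)


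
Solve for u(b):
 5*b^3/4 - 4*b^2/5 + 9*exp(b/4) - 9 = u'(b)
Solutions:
 u(b) = C1 + 5*b^4/16 - 4*b^3/15 - 9*b + 36*exp(b/4)


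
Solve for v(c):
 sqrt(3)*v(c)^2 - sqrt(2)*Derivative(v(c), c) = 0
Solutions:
 v(c) = -2/(C1 + sqrt(6)*c)


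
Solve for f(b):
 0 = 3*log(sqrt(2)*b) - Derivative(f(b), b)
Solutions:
 f(b) = C1 + 3*b*log(b) - 3*b + 3*b*log(2)/2


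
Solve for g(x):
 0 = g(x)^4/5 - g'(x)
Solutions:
 g(x) = 5^(1/3)*(-1/(C1 + 3*x))^(1/3)
 g(x) = 5^(1/3)*(-1/(C1 + x))^(1/3)*(-3^(2/3) - 3*3^(1/6)*I)/6
 g(x) = 5^(1/3)*(-1/(C1 + x))^(1/3)*(-3^(2/3) + 3*3^(1/6)*I)/6


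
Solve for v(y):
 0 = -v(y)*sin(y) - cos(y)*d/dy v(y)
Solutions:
 v(y) = C1*cos(y)


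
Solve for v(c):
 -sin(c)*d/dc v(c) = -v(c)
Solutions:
 v(c) = C1*sqrt(cos(c) - 1)/sqrt(cos(c) + 1)


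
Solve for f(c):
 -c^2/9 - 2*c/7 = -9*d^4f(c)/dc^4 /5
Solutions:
 f(c) = C1 + C2*c + C3*c^2 + C4*c^3 + c^6/5832 + c^5/756


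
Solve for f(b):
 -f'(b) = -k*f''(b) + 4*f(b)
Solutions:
 f(b) = C1*exp(b*(1 - sqrt(16*k + 1))/(2*k)) + C2*exp(b*(sqrt(16*k + 1) + 1)/(2*k))


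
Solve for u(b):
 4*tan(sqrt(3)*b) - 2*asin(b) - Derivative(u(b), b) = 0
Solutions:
 u(b) = C1 - 2*b*asin(b) - 2*sqrt(1 - b^2) - 4*sqrt(3)*log(cos(sqrt(3)*b))/3


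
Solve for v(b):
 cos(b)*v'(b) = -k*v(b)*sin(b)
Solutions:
 v(b) = C1*exp(k*log(cos(b)))


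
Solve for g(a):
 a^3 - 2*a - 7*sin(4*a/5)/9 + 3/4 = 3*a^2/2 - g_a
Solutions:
 g(a) = C1 - a^4/4 + a^3/2 + a^2 - 3*a/4 - 35*cos(4*a/5)/36


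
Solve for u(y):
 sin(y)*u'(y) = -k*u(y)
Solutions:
 u(y) = C1*exp(k*(-log(cos(y) - 1) + log(cos(y) + 1))/2)


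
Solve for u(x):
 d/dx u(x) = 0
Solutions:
 u(x) = C1


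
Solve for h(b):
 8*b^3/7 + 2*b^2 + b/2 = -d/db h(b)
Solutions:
 h(b) = C1 - 2*b^4/7 - 2*b^3/3 - b^2/4


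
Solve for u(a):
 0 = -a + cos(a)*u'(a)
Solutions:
 u(a) = C1 + Integral(a/cos(a), a)


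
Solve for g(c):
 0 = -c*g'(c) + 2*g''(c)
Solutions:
 g(c) = C1 + C2*erfi(c/2)


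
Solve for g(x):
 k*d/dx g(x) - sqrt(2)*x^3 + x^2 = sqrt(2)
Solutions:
 g(x) = C1 + sqrt(2)*x^4/(4*k) - x^3/(3*k) + sqrt(2)*x/k


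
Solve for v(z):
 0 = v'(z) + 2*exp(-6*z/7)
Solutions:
 v(z) = C1 + 7*exp(-6*z/7)/3


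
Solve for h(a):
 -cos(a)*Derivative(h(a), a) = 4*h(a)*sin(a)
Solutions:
 h(a) = C1*cos(a)^4


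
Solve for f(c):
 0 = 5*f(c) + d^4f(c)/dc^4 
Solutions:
 f(c) = (C1*sin(sqrt(2)*5^(1/4)*c/2) + C2*cos(sqrt(2)*5^(1/4)*c/2))*exp(-sqrt(2)*5^(1/4)*c/2) + (C3*sin(sqrt(2)*5^(1/4)*c/2) + C4*cos(sqrt(2)*5^(1/4)*c/2))*exp(sqrt(2)*5^(1/4)*c/2)


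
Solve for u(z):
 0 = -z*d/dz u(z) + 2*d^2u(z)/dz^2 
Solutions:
 u(z) = C1 + C2*erfi(z/2)


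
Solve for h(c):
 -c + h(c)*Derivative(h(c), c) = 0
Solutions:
 h(c) = -sqrt(C1 + c^2)
 h(c) = sqrt(C1 + c^2)


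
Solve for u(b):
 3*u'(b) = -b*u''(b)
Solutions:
 u(b) = C1 + C2/b^2


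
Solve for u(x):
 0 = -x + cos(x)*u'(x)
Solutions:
 u(x) = C1 + Integral(x/cos(x), x)


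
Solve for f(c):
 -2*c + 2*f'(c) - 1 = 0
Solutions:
 f(c) = C1 + c^2/2 + c/2


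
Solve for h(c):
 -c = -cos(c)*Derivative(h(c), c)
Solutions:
 h(c) = C1 + Integral(c/cos(c), c)


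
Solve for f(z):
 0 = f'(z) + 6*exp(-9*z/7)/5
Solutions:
 f(z) = C1 + 14*exp(-9*z/7)/15


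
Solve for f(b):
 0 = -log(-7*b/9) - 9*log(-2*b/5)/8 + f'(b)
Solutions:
 f(b) = C1 + 17*b*log(-b)/8 + b*(-2*log(15) - 17/8 + log(2)/8 + 7*log(5)/8 + log(14))


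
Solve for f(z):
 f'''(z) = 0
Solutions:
 f(z) = C1 + C2*z + C3*z^2


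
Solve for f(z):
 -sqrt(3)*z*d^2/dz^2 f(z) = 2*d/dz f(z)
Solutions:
 f(z) = C1 + C2*z^(1 - 2*sqrt(3)/3)


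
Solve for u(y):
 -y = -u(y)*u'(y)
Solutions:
 u(y) = -sqrt(C1 + y^2)
 u(y) = sqrt(C1 + y^2)


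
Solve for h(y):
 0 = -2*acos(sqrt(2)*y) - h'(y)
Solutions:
 h(y) = C1 - 2*y*acos(sqrt(2)*y) + sqrt(2)*sqrt(1 - 2*y^2)


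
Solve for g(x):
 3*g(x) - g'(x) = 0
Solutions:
 g(x) = C1*exp(3*x)


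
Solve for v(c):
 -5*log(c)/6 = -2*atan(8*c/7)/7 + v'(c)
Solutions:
 v(c) = C1 - 5*c*log(c)/6 + 2*c*atan(8*c/7)/7 + 5*c/6 - log(64*c^2 + 49)/8


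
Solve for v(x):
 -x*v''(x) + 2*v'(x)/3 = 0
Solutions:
 v(x) = C1 + C2*x^(5/3)


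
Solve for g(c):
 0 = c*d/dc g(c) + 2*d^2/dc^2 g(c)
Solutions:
 g(c) = C1 + C2*erf(c/2)


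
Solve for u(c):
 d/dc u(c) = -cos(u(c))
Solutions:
 u(c) = pi - asin((C1 + exp(2*c))/(C1 - exp(2*c)))
 u(c) = asin((C1 + exp(2*c))/(C1 - exp(2*c)))


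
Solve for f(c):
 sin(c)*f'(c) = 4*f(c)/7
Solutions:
 f(c) = C1*(cos(c) - 1)^(2/7)/(cos(c) + 1)^(2/7)


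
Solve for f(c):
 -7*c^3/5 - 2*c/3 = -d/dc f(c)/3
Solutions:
 f(c) = C1 + 21*c^4/20 + c^2


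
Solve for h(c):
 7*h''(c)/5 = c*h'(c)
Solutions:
 h(c) = C1 + C2*erfi(sqrt(70)*c/14)


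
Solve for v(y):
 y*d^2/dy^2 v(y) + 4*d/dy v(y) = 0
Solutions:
 v(y) = C1 + C2/y^3


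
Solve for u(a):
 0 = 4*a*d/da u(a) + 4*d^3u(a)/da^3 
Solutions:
 u(a) = C1 + Integral(C2*airyai(-a) + C3*airybi(-a), a)


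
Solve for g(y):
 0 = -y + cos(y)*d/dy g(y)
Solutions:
 g(y) = C1 + Integral(y/cos(y), y)


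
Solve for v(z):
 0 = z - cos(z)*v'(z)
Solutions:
 v(z) = C1 + Integral(z/cos(z), z)


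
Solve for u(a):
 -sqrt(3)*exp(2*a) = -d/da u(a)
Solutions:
 u(a) = C1 + sqrt(3)*exp(2*a)/2


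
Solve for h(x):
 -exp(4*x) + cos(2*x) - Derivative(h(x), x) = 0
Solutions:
 h(x) = C1 - exp(4*x)/4 + sin(2*x)/2


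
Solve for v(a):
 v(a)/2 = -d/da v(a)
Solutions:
 v(a) = C1*exp(-a/2)


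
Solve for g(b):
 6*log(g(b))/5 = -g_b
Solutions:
 li(g(b)) = C1 - 6*b/5


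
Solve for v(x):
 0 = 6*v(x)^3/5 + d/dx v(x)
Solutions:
 v(x) = -sqrt(10)*sqrt(-1/(C1 - 6*x))/2
 v(x) = sqrt(10)*sqrt(-1/(C1 - 6*x))/2


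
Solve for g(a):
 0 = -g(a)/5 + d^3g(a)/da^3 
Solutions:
 g(a) = C3*exp(5^(2/3)*a/5) + (C1*sin(sqrt(3)*5^(2/3)*a/10) + C2*cos(sqrt(3)*5^(2/3)*a/10))*exp(-5^(2/3)*a/10)


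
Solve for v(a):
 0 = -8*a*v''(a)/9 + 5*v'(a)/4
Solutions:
 v(a) = C1 + C2*a^(77/32)


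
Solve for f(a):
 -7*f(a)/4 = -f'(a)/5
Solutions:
 f(a) = C1*exp(35*a/4)


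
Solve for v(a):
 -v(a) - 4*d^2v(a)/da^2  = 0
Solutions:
 v(a) = C1*sin(a/2) + C2*cos(a/2)


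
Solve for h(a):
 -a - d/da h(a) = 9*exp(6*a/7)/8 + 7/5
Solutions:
 h(a) = C1 - a^2/2 - 7*a/5 - 21*exp(6*a/7)/16


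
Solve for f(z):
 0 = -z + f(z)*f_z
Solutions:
 f(z) = -sqrt(C1 + z^2)
 f(z) = sqrt(C1 + z^2)


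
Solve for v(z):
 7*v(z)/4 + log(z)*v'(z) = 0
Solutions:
 v(z) = C1*exp(-7*li(z)/4)


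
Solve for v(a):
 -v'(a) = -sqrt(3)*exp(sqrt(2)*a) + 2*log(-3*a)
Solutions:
 v(a) = C1 - 2*a*log(-a) + 2*a*(1 - log(3)) + sqrt(6)*exp(sqrt(2)*a)/2


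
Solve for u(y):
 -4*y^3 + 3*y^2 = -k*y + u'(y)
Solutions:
 u(y) = C1 + k*y^2/2 - y^4 + y^3


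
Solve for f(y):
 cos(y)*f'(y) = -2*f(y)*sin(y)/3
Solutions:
 f(y) = C1*cos(y)^(2/3)


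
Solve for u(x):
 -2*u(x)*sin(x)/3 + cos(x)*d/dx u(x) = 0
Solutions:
 u(x) = C1/cos(x)^(2/3)


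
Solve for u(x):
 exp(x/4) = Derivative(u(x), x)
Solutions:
 u(x) = C1 + 4*exp(x/4)


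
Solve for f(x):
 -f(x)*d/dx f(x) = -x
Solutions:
 f(x) = -sqrt(C1 + x^2)
 f(x) = sqrt(C1 + x^2)


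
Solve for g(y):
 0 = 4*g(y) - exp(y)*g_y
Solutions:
 g(y) = C1*exp(-4*exp(-y))


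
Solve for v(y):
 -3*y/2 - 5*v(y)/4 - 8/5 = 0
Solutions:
 v(y) = -6*y/5 - 32/25


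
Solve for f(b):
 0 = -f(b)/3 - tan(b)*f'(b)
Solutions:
 f(b) = C1/sin(b)^(1/3)


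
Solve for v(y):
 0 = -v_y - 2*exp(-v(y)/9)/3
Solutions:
 v(y) = 9*log(C1 - 2*y/27)


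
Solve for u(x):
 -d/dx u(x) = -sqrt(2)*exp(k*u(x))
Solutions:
 u(x) = Piecewise((log(-1/(C1*k + sqrt(2)*k*x))/k, Ne(k, 0)), (nan, True))
 u(x) = Piecewise((C1 + sqrt(2)*x, Eq(k, 0)), (nan, True))


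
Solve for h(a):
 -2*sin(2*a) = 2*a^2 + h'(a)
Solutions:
 h(a) = C1 - 2*a^3/3 + cos(2*a)


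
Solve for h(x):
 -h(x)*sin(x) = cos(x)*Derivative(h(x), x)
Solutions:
 h(x) = C1*cos(x)


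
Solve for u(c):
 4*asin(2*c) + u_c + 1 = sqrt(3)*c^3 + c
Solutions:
 u(c) = C1 + sqrt(3)*c^4/4 + c^2/2 - 4*c*asin(2*c) - c - 2*sqrt(1 - 4*c^2)


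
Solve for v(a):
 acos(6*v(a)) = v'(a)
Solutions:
 Integral(1/acos(6*_y), (_y, v(a))) = C1 + a


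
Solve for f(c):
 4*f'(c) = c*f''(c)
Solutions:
 f(c) = C1 + C2*c^5


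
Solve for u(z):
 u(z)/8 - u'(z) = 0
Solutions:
 u(z) = C1*exp(z/8)


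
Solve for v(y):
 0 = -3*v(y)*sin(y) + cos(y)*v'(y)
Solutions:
 v(y) = C1/cos(y)^3


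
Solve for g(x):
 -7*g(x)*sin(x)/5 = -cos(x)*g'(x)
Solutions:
 g(x) = C1/cos(x)^(7/5)


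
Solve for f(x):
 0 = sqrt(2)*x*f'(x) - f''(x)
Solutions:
 f(x) = C1 + C2*erfi(2^(3/4)*x/2)


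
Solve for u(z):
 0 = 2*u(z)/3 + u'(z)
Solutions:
 u(z) = C1*exp(-2*z/3)


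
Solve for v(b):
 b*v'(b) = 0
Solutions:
 v(b) = C1


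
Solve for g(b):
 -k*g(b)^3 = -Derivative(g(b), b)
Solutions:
 g(b) = -sqrt(2)*sqrt(-1/(C1 + b*k))/2
 g(b) = sqrt(2)*sqrt(-1/(C1 + b*k))/2


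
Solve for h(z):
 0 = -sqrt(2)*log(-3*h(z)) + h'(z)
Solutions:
 -sqrt(2)*Integral(1/(log(-_y) + log(3)), (_y, h(z)))/2 = C1 - z


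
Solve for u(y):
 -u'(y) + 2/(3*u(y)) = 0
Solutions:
 u(y) = -sqrt(C1 + 12*y)/3
 u(y) = sqrt(C1 + 12*y)/3


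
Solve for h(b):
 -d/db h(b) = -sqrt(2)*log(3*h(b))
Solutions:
 -sqrt(2)*Integral(1/(log(_y) + log(3)), (_y, h(b)))/2 = C1 - b


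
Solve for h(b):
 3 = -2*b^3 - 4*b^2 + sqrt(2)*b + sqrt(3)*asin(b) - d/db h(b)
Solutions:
 h(b) = C1 - b^4/2 - 4*b^3/3 + sqrt(2)*b^2/2 - 3*b + sqrt(3)*(b*asin(b) + sqrt(1 - b^2))


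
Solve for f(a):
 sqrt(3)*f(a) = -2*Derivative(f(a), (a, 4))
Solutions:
 f(a) = (C1*sin(2^(1/4)*3^(1/8)*a/2) + C2*cos(2^(1/4)*3^(1/8)*a/2))*exp(-2^(1/4)*3^(1/8)*a/2) + (C3*sin(2^(1/4)*3^(1/8)*a/2) + C4*cos(2^(1/4)*3^(1/8)*a/2))*exp(2^(1/4)*3^(1/8)*a/2)


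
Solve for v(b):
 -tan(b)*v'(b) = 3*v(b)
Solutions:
 v(b) = C1/sin(b)^3


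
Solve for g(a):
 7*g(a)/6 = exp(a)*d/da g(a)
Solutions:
 g(a) = C1*exp(-7*exp(-a)/6)


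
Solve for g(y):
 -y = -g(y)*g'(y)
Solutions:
 g(y) = -sqrt(C1 + y^2)
 g(y) = sqrt(C1 + y^2)


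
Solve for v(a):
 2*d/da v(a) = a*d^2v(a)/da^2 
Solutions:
 v(a) = C1 + C2*a^3


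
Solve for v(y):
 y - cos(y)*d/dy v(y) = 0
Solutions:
 v(y) = C1 + Integral(y/cos(y), y)


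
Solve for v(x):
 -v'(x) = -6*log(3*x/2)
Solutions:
 v(x) = C1 + 6*x*log(x) - 6*x + x*log(729/64)


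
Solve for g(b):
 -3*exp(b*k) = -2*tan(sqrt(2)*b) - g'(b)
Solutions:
 g(b) = C1 + 3*Piecewise((exp(b*k)/k, Ne(k, 0)), (b, True)) + sqrt(2)*log(cos(sqrt(2)*b))


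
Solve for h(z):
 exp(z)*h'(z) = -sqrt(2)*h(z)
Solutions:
 h(z) = C1*exp(sqrt(2)*exp(-z))


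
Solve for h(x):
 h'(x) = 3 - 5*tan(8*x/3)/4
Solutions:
 h(x) = C1 + 3*x + 15*log(cos(8*x/3))/32


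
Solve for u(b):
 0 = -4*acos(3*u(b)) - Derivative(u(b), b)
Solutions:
 Integral(1/acos(3*_y), (_y, u(b))) = C1 - 4*b


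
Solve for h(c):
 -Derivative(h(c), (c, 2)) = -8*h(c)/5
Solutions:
 h(c) = C1*exp(-2*sqrt(10)*c/5) + C2*exp(2*sqrt(10)*c/5)


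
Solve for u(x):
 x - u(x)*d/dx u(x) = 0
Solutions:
 u(x) = -sqrt(C1 + x^2)
 u(x) = sqrt(C1 + x^2)


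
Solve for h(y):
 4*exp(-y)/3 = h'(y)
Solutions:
 h(y) = C1 - 4*exp(-y)/3


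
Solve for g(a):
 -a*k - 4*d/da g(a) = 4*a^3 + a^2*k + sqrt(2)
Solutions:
 g(a) = C1 - a^4/4 - a^3*k/12 - a^2*k/8 - sqrt(2)*a/4


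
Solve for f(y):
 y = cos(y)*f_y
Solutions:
 f(y) = C1 + Integral(y/cos(y), y)


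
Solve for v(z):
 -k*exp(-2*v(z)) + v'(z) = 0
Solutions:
 v(z) = log(-sqrt(C1 + 2*k*z))
 v(z) = log(C1 + 2*k*z)/2


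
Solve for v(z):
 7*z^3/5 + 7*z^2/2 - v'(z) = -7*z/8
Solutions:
 v(z) = C1 + 7*z^4/20 + 7*z^3/6 + 7*z^2/16


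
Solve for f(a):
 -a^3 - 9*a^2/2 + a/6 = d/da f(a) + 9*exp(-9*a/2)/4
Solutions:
 f(a) = C1 - a^4/4 - 3*a^3/2 + a^2/12 + exp(-9*a/2)/2


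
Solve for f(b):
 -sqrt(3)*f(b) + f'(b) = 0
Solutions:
 f(b) = C1*exp(sqrt(3)*b)


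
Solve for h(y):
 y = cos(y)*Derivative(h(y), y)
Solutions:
 h(y) = C1 + Integral(y/cos(y), y)


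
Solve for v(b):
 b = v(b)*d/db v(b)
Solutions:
 v(b) = -sqrt(C1 + b^2)
 v(b) = sqrt(C1 + b^2)


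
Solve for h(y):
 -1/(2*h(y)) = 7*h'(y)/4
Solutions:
 h(y) = -sqrt(C1 - 28*y)/7
 h(y) = sqrt(C1 - 28*y)/7


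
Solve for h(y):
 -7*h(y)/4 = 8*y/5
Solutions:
 h(y) = -32*y/35


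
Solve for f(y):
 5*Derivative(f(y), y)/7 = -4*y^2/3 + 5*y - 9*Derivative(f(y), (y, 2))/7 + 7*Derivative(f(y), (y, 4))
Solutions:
 f(y) = C1 + C2*exp(-2^(1/3)*y*(6/(sqrt(1117) + 35)^(1/3) + 2^(1/3)*(sqrt(1117) + 35)^(1/3))/28)*sin(2^(1/3)*sqrt(3)*y*(-2^(1/3)*(sqrt(1117) + 35)^(1/3) + 6/(sqrt(1117) + 35)^(1/3))/28) + C3*exp(-2^(1/3)*y*(6/(sqrt(1117) + 35)^(1/3) + 2^(1/3)*(sqrt(1117) + 35)^(1/3))/28)*cos(2^(1/3)*sqrt(3)*y*(-2^(1/3)*(sqrt(1117) + 35)^(1/3) + 6/(sqrt(1117) + 35)^(1/3))/28) + C4*exp(2^(1/3)*y*(6/(sqrt(1117) + 35)^(1/3) + 2^(1/3)*(sqrt(1117) + 35)^(1/3))/14) - 28*y^3/45 + 343*y^2/50 - 3087*y/125


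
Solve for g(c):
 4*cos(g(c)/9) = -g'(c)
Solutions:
 4*c - 9*log(sin(g(c)/9) - 1)/2 + 9*log(sin(g(c)/9) + 1)/2 = C1


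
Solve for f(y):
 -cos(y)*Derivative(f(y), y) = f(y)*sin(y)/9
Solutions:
 f(y) = C1*cos(y)^(1/9)


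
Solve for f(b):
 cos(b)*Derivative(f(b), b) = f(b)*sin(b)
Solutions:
 f(b) = C1/cos(b)


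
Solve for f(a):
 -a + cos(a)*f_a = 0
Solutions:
 f(a) = C1 + Integral(a/cos(a), a)


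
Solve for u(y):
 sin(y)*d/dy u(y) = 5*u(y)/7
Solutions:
 u(y) = C1*(cos(y) - 1)^(5/14)/(cos(y) + 1)^(5/14)


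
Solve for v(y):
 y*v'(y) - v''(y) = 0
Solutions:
 v(y) = C1 + C2*erfi(sqrt(2)*y/2)


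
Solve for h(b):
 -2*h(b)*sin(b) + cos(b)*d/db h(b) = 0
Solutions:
 h(b) = C1/cos(b)^2


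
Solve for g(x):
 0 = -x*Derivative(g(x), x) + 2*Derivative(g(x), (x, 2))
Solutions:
 g(x) = C1 + C2*erfi(x/2)


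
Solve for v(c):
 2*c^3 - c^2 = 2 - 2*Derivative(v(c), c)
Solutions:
 v(c) = C1 - c^4/4 + c^3/6 + c


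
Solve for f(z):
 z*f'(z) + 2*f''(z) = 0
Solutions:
 f(z) = C1 + C2*erf(z/2)


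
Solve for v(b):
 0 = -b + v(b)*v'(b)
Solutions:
 v(b) = -sqrt(C1 + b^2)
 v(b) = sqrt(C1 + b^2)


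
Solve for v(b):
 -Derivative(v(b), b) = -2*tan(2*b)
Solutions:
 v(b) = C1 - log(cos(2*b))


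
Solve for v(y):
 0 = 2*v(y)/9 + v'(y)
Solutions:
 v(y) = C1*exp(-2*y/9)


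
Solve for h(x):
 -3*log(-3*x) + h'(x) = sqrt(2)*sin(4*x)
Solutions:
 h(x) = C1 + 3*x*log(-x) - 3*x + 3*x*log(3) - sqrt(2)*cos(4*x)/4


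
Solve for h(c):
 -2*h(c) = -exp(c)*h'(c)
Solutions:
 h(c) = C1*exp(-2*exp(-c))


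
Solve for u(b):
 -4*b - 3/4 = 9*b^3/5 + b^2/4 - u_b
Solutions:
 u(b) = C1 + 9*b^4/20 + b^3/12 + 2*b^2 + 3*b/4


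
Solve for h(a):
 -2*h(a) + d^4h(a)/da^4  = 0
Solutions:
 h(a) = C1*exp(-2^(1/4)*a) + C2*exp(2^(1/4)*a) + C3*sin(2^(1/4)*a) + C4*cos(2^(1/4)*a)


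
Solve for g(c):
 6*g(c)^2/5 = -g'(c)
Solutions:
 g(c) = 5/(C1 + 6*c)


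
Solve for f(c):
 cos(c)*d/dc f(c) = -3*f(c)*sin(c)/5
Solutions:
 f(c) = C1*cos(c)^(3/5)


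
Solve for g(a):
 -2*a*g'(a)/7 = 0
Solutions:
 g(a) = C1


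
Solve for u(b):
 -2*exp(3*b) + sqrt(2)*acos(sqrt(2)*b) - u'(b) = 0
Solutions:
 u(b) = C1 + sqrt(2)*(b*acos(sqrt(2)*b) - sqrt(2)*sqrt(1 - 2*b^2)/2) - 2*exp(3*b)/3


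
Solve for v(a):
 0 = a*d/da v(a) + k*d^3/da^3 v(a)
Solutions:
 v(a) = C1 + Integral(C2*airyai(a*(-1/k)^(1/3)) + C3*airybi(a*(-1/k)^(1/3)), a)


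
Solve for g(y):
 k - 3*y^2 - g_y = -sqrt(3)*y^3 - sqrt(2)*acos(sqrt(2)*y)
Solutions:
 g(y) = C1 + k*y + sqrt(3)*y^4/4 - y^3 + sqrt(2)*(y*acos(sqrt(2)*y) - sqrt(2)*sqrt(1 - 2*y^2)/2)


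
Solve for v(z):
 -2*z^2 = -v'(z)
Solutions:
 v(z) = C1 + 2*z^3/3


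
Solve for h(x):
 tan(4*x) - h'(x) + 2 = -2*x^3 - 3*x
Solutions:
 h(x) = C1 + x^4/2 + 3*x^2/2 + 2*x - log(cos(4*x))/4


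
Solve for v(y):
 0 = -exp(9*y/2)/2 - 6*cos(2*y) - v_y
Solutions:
 v(y) = C1 - exp(9*y/2)/9 - 3*sin(2*y)


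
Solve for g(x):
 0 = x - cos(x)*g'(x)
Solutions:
 g(x) = C1 + Integral(x/cos(x), x)


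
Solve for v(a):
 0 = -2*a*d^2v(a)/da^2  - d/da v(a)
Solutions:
 v(a) = C1 + C2*sqrt(a)


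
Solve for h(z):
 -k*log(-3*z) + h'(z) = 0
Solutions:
 h(z) = C1 + k*z*log(-z) + k*z*(-1 + log(3))


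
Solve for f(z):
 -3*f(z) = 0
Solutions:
 f(z) = 0


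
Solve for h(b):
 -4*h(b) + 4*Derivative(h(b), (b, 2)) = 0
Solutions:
 h(b) = C1*exp(-b) + C2*exp(b)


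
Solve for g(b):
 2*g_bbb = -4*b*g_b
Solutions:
 g(b) = C1 + Integral(C2*airyai(-2^(1/3)*b) + C3*airybi(-2^(1/3)*b), b)


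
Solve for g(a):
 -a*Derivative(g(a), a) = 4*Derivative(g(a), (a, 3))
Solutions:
 g(a) = C1 + Integral(C2*airyai(-2^(1/3)*a/2) + C3*airybi(-2^(1/3)*a/2), a)


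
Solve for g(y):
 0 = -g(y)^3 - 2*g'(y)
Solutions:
 g(y) = -sqrt(-1/(C1 - y))
 g(y) = sqrt(-1/(C1 - y))


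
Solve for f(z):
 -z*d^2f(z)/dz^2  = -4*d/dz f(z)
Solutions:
 f(z) = C1 + C2*z^5


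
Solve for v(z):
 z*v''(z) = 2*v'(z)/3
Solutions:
 v(z) = C1 + C2*z^(5/3)


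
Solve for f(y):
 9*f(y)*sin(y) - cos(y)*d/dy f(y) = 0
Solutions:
 f(y) = C1/cos(y)^9


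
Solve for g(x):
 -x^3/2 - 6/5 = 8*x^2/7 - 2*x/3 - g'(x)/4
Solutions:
 g(x) = C1 + x^4/2 + 32*x^3/21 - 4*x^2/3 + 24*x/5


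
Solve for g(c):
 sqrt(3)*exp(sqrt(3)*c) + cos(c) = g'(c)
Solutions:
 g(c) = C1 + exp(sqrt(3)*c) + sin(c)


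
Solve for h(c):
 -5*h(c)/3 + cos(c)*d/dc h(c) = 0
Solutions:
 h(c) = C1*(sin(c) + 1)^(5/6)/(sin(c) - 1)^(5/6)


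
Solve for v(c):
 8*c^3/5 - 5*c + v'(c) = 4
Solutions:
 v(c) = C1 - 2*c^4/5 + 5*c^2/2 + 4*c


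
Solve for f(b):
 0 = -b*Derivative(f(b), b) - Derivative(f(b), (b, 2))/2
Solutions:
 f(b) = C1 + C2*erf(b)


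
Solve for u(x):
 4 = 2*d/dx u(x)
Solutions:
 u(x) = C1 + 2*x


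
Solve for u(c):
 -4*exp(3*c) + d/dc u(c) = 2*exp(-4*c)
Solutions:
 u(c) = C1 + 4*exp(3*c)/3 - exp(-4*c)/2


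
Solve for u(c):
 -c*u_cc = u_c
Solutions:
 u(c) = C1 + C2*log(c)


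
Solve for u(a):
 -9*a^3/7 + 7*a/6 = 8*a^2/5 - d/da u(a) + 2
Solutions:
 u(a) = C1 + 9*a^4/28 + 8*a^3/15 - 7*a^2/12 + 2*a


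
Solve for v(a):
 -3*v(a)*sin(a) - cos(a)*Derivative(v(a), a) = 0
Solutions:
 v(a) = C1*cos(a)^3


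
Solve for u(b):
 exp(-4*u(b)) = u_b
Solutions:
 u(b) = log(-I*(C1 + 4*b)^(1/4))
 u(b) = log(I*(C1 + 4*b)^(1/4))
 u(b) = log(-(C1 + 4*b)^(1/4))
 u(b) = log(C1 + 4*b)/4


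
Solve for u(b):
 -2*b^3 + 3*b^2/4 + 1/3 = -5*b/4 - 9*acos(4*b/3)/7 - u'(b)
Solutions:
 u(b) = C1 + b^4/2 - b^3/4 - 5*b^2/8 - 9*b*acos(4*b/3)/7 - b/3 + 9*sqrt(9 - 16*b^2)/28


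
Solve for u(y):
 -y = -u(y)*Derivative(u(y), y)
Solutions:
 u(y) = -sqrt(C1 + y^2)
 u(y) = sqrt(C1 + y^2)


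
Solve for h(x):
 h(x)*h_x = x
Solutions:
 h(x) = -sqrt(C1 + x^2)
 h(x) = sqrt(C1 + x^2)


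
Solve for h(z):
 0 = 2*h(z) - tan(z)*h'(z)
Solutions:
 h(z) = C1*sin(z)^2


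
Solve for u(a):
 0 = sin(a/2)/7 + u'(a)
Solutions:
 u(a) = C1 + 2*cos(a/2)/7


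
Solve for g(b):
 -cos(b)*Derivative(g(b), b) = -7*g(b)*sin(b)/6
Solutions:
 g(b) = C1/cos(b)^(7/6)


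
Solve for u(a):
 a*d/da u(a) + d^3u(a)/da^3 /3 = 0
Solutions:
 u(a) = C1 + Integral(C2*airyai(-3^(1/3)*a) + C3*airybi(-3^(1/3)*a), a)


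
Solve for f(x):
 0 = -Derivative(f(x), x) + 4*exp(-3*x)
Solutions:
 f(x) = C1 - 4*exp(-3*x)/3


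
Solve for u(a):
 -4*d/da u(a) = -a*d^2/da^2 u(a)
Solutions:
 u(a) = C1 + C2*a^5


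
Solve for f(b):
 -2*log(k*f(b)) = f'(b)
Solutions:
 li(k*f(b))/k = C1 - 2*b


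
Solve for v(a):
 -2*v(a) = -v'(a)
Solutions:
 v(a) = C1*exp(2*a)


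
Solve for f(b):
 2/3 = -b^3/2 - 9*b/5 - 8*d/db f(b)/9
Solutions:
 f(b) = C1 - 9*b^4/64 - 81*b^2/80 - 3*b/4


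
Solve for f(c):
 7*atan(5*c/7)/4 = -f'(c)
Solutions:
 f(c) = C1 - 7*c*atan(5*c/7)/4 + 49*log(25*c^2 + 49)/40


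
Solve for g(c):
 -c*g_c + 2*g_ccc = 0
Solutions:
 g(c) = C1 + Integral(C2*airyai(2^(2/3)*c/2) + C3*airybi(2^(2/3)*c/2), c)


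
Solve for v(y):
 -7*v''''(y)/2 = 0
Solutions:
 v(y) = C1 + C2*y + C3*y^2 + C4*y^3


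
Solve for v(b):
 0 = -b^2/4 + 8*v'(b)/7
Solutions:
 v(b) = C1 + 7*b^3/96


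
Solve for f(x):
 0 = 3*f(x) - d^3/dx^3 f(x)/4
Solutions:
 f(x) = C3*exp(12^(1/3)*x) + (C1*sin(2^(2/3)*3^(5/6)*x/2) + C2*cos(2^(2/3)*3^(5/6)*x/2))*exp(-12^(1/3)*x/2)


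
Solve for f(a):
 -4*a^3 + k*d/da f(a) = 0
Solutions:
 f(a) = C1 + a^4/k


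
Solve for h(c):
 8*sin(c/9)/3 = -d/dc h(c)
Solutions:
 h(c) = C1 + 24*cos(c/9)


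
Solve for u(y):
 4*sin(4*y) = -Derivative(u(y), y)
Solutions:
 u(y) = C1 + cos(4*y)


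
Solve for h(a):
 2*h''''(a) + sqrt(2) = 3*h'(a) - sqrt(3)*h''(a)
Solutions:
 h(a) = C1 + C2*exp(-a*(-2^(2/3)*3^(5/6)/(9 + sqrt(2*sqrt(3) + 81))^(1/3) + 18^(1/3)*(9 + sqrt(2*sqrt(3) + 81))^(1/3))/12)*sin(a*(12^(1/3)/(9 + sqrt(2*sqrt(3) + 81))^(1/3) + 2^(1/3)*3^(1/6)*(9 + sqrt(2*sqrt(3) + 81))^(1/3))/4) + C3*exp(-a*(-2^(2/3)*3^(5/6)/(9 + sqrt(2*sqrt(3) + 81))^(1/3) + 18^(1/3)*(9 + sqrt(2*sqrt(3) + 81))^(1/3))/12)*cos(a*(12^(1/3)/(9 + sqrt(2*sqrt(3) + 81))^(1/3) + 2^(1/3)*3^(1/6)*(9 + sqrt(2*sqrt(3) + 81))^(1/3))/4) + C4*exp(a*(-2^(2/3)*3^(5/6)/(9 + sqrt(2*sqrt(3) + 81))^(1/3) + 18^(1/3)*(9 + sqrt(2*sqrt(3) + 81))^(1/3))/6) + sqrt(2)*a/3


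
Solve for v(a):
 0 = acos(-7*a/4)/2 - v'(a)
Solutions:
 v(a) = C1 + a*acos(-7*a/4)/2 + sqrt(16 - 49*a^2)/14


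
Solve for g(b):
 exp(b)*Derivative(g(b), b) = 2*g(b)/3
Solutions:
 g(b) = C1*exp(-2*exp(-b)/3)


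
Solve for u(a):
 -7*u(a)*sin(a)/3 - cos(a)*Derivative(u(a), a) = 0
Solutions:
 u(a) = C1*cos(a)^(7/3)


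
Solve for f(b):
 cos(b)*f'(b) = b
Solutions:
 f(b) = C1 + Integral(b/cos(b), b)


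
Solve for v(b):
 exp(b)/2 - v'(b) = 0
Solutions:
 v(b) = C1 + exp(b)/2


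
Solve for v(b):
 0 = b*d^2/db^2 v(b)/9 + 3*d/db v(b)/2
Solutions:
 v(b) = C1 + C2/b^(25/2)


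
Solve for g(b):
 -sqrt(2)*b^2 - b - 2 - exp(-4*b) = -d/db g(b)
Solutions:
 g(b) = C1 + sqrt(2)*b^3/3 + b^2/2 + 2*b - exp(-4*b)/4


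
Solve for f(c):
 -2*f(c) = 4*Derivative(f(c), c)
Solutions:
 f(c) = C1*exp(-c/2)


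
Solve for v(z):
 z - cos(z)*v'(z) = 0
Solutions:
 v(z) = C1 + Integral(z/cos(z), z)


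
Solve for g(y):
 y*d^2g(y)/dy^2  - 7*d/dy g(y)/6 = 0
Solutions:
 g(y) = C1 + C2*y^(13/6)


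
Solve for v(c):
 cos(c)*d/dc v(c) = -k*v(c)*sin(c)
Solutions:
 v(c) = C1*exp(k*log(cos(c)))


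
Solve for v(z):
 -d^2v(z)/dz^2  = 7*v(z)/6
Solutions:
 v(z) = C1*sin(sqrt(42)*z/6) + C2*cos(sqrt(42)*z/6)


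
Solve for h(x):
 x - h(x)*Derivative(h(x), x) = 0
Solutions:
 h(x) = -sqrt(C1 + x^2)
 h(x) = sqrt(C1 + x^2)


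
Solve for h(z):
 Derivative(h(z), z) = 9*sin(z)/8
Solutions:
 h(z) = C1 - 9*cos(z)/8


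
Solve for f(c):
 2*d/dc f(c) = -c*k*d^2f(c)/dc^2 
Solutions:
 f(c) = C1 + c^(((re(k) - 2)*re(k) + im(k)^2)/(re(k)^2 + im(k)^2))*(C2*sin(2*log(c)*Abs(im(k))/(re(k)^2 + im(k)^2)) + C3*cos(2*log(c)*im(k)/(re(k)^2 + im(k)^2)))


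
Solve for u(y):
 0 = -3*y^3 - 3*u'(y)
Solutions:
 u(y) = C1 - y^4/4


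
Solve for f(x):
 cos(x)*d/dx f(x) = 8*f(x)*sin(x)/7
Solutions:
 f(x) = C1/cos(x)^(8/7)


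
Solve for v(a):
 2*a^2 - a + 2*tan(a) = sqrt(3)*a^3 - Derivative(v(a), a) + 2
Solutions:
 v(a) = C1 + sqrt(3)*a^4/4 - 2*a^3/3 + a^2/2 + 2*a + 2*log(cos(a))


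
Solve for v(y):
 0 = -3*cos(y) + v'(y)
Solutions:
 v(y) = C1 + 3*sin(y)


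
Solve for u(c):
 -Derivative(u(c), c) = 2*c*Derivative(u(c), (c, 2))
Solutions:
 u(c) = C1 + C2*sqrt(c)


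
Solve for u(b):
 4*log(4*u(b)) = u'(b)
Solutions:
 -Integral(1/(log(_y) + 2*log(2)), (_y, u(b)))/4 = C1 - b


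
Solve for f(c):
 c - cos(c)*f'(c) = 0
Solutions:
 f(c) = C1 + Integral(c/cos(c), c)
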